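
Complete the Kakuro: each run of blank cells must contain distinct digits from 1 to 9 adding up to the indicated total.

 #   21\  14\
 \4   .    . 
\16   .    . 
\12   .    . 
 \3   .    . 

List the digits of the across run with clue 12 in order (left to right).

4 in 2 cells must be {1,3}; 16 in 2 cells must be {7,9}; 3 in 2 cells must be {1,2}.
Only 7 fits R2C2 under both its across sum 16 and down sum 14.
Given what's placed, R3C2 must be 4 to fit the 12 across and 14 down.
R1C2 = 1: the only remaining digit allowed by both the 4 across and the 14 down.
R2C1 = 16 − 7 = 9 completes the 16 across.
R3C1 = 12 − 4 = 8 completes the 12 across.

8 4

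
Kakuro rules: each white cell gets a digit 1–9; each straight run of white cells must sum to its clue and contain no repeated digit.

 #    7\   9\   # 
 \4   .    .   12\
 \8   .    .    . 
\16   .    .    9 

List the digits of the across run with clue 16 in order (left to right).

4 in 2 cells must be {1,3}; 7 in 3 cells must be {1,2,4}.
R1C1 = 1: only digit in both the 4-across and 7-down candidate sets.
R1C2 = 4 − 1 = 3 completes the 4 across.
R2C3 = 12 − 9 = 3 completes the 12 down.
Given what's placed, R2C1 must be 4 to fit the 8 across and 7 down.
R2C2 = 8 − 7 = 1 completes the 8 across.
R3C1 = 7 − 5 = 2 completes the 7 down.
R3C2 = 16 − 11 = 5 completes the 16 across.

2 5 9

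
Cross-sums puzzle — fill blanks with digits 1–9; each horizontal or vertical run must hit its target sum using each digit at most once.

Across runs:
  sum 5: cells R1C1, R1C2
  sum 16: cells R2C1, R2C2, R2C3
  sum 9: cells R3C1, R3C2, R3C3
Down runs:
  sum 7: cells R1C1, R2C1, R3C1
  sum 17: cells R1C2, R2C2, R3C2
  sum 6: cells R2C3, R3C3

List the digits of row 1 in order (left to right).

1 4

7 in 3 cells must be {1,2,4}.
Nothing is forced directly, so branch on R2C1, whose candidates are 1 or 2 or 4. If R2C1 = 1: then R2C3 would have to be in {6,7,8,9} for the 16 across but in {1,2,4,5} for the 6 down — contradiction. If R2C1 = 2: that forces R2C3 = 5, R3C3 = 1, R2C2 = 9, after which R3C1 would have to be in {2,3,5,6} for the 9 across but in {1,4} for the 7 down — contradiction. So R2C1 = 4.
Given what's placed, R2C3 must be 5 to fit the 16 across and 6 down.
R3C3 = 6 − 5 = 1 completes the 6 down.
R2C2 = 16 − 9 = 7 completes the 16 across.
R3C1 = 2: the only remaining digit allowed by both the 9 across and the 7 down.
R3C2 = 9 − 3 = 6 completes the 9 across.
R1C1 = 7 − 6 = 1 completes the 7 down.
R1C2 = 5 − 1 = 4 completes the 5 across.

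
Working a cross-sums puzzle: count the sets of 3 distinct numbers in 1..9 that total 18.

7

3 distinct digits from 1–9 sum between 6 and 24.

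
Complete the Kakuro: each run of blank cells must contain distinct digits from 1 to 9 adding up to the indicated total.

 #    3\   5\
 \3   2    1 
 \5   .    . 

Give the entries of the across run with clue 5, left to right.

3 in 2 cells must be {1,2}.
R2C1 = 3 − 2 = 1 completes the 3 down.
R2C2 = 5 − 1 = 4 completes the 5 across.

1 4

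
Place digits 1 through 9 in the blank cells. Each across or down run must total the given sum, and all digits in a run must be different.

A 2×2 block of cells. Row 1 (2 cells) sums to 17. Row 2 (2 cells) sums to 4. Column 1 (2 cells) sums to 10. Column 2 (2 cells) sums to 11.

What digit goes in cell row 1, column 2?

8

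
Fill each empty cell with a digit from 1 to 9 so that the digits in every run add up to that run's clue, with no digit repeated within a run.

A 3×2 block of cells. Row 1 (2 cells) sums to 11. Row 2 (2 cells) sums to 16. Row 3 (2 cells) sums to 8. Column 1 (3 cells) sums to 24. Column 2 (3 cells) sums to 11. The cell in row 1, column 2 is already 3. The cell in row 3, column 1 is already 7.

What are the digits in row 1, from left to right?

8 3

16 in 2 cells must be {7,9}; 24 in 3 cells must be {7,8,9}.
(1,1) = 11 − 3 = 8 completes the 11 across.
(2,1) = 24 − 15 = 9 completes the 24 down.
(2,2) = 16 − 9 = 7 completes the 16 across.
(3,2) = 8 − 7 = 1 completes the 8 across.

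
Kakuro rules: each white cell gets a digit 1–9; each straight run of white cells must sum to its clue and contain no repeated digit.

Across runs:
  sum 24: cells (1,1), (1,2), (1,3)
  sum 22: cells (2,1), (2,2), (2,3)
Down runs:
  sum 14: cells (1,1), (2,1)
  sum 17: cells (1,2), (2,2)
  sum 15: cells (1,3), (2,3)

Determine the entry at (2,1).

5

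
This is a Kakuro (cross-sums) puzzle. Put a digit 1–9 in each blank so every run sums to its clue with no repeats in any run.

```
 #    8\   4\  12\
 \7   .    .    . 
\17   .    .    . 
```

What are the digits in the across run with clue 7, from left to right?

2 1 4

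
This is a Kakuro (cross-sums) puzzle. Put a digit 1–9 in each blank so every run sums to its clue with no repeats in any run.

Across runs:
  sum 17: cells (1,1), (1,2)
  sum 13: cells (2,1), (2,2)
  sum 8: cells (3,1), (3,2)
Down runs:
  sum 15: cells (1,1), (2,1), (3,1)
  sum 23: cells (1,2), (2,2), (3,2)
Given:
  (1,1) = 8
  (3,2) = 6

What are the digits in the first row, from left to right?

17 in 2 cells must be {8,9}; 23 in 3 cells must be {6,8,9}.
(1,2) = 17 − 8 = 9 completes the 17 across.
(2,2) = 23 − 15 = 8 completes the 23 down.
(3,1) = 8 − 6 = 2 completes the 8 across.
(2,1) = 13 − 8 = 5 completes the 13 across.

8, 9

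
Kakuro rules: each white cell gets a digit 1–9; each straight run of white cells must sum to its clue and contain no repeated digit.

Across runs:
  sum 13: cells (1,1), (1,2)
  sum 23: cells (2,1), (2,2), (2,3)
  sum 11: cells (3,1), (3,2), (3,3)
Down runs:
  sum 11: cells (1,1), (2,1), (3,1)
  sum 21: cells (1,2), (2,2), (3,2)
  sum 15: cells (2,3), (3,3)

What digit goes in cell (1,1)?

23 in 3 cells must be {6,8,9}.
Nothing is forced directly, so branch on (2,1), whose candidates are 6 or 8. If (2,1) = 8: then (1,1) would have to be in {4,5,6,7,8,9} for the 13 across but in {1,2} for the 11 down — contradiction. So (2,1) = 6.
Given what's placed, (1,1) must be 4 to fit the 13 across and 11 down.

4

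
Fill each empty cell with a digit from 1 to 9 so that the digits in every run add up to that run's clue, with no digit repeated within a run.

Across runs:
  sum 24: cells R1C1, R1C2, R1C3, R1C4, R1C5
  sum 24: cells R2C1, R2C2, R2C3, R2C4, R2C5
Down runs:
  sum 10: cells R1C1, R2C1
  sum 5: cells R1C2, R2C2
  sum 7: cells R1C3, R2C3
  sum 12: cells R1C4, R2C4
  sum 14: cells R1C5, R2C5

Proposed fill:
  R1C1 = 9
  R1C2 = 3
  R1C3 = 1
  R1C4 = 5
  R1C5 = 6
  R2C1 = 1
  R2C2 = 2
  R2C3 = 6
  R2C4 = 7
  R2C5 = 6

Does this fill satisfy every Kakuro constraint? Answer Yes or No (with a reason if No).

No — the down run R1C5–R2C5 sums to 12, not 14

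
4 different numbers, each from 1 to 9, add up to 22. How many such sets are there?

11

4 distinct digits from 1–9 sum between 10 and 30.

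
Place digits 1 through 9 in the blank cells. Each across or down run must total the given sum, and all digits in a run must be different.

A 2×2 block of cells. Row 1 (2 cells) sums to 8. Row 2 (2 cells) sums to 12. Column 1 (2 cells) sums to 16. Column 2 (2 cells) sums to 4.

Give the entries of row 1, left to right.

7 1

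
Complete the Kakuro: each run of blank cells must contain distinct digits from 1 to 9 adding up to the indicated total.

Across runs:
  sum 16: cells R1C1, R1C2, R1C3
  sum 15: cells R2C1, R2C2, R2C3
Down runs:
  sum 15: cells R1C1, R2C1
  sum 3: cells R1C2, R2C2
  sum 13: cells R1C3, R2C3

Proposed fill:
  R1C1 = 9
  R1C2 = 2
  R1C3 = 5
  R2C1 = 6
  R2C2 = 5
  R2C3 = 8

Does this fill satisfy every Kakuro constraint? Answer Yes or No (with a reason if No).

No — the across run R2C1–R2C3 sums to 19, not 15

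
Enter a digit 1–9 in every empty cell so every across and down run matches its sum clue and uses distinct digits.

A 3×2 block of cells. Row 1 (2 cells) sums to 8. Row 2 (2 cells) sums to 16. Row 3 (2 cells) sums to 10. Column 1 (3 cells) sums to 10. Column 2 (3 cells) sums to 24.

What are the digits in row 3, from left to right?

16 in 2 cells must be {7,9}; 24 in 3 cells must be {7,8,9}.
The 8 across and the 24 down share only 7, so (1,2) = 7.
The 16 across and the 10 down share only 7, so (2,1) = 7.
(2,2) = 16 − 7 = 9 completes the 16 across.
(3,2) = 24 − 16 = 8 completes the 24 down.
(1,1) = 8 − 7 = 1 completes the 8 across.
(3,1) = 10 − 8 = 2 completes the 10 across.

2 8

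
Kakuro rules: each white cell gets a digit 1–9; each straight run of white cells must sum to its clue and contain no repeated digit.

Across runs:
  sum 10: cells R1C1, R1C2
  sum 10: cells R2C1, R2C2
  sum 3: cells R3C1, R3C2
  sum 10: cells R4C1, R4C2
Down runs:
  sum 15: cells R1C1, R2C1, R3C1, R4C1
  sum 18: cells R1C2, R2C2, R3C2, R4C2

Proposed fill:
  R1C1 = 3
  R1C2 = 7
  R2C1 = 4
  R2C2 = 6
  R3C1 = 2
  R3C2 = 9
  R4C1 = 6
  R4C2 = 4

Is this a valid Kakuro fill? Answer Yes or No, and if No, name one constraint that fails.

No — the down run R1C2–R4C2 sums to 26, not 18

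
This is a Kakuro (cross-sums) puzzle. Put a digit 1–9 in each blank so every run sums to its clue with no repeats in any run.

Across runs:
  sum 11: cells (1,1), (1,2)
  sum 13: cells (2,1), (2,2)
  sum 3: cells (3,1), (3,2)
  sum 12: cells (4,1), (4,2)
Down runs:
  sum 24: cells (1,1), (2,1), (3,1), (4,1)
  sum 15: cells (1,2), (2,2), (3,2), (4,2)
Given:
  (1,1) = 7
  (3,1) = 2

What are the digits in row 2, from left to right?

6 7

3 in 2 cells must be {1,2}.
(1,2) = 11 − 7 = 4 completes the 11 across.
(3,2) = 3 − 2 = 1 completes the 3 across.
Given what's placed, (4,1) must be 9 to fit the 12 across and 24 down.
(4,2) = 12 − 9 = 3 completes the 12 across.
(2,1) = 24 − 18 = 6 completes the 24 down.
(2,2) = 13 − 6 = 7 completes the 13 across.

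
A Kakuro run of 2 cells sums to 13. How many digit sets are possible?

3

2 distinct digits from 1–9 sum between 3 and 17.
Enumerating: {4,9}, {5,8}, {6,7}.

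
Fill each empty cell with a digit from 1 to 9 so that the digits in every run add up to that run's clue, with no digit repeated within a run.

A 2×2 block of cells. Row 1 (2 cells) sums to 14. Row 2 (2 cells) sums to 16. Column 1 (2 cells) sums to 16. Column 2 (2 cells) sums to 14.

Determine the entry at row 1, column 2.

16 in 2 cells must be {7,9}.
The 14 across and the 16 down share only 9, so (1,1) = 9.
(1,2) = 14 − 9 = 5 completes the 14 across.
(2,1) = 16 − 9 = 7 completes the 16 down.
(2,2) = 16 − 7 = 9 completes the 16 across.

5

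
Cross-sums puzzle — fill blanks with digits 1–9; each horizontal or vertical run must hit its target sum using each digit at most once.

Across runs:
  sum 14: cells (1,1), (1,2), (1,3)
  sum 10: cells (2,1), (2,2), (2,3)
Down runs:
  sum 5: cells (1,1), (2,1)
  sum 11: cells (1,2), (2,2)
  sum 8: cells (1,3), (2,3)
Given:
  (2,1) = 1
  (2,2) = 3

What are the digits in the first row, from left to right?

4 8 2

(1,1) = 5 − 1 = 4 completes the 5 down.
(1,2) = 11 − 3 = 8 completes the 11 down.
(1,3) = 14 − 12 = 2 completes the 14 across.
(2,3) = 10 − 4 = 6 completes the 10 across.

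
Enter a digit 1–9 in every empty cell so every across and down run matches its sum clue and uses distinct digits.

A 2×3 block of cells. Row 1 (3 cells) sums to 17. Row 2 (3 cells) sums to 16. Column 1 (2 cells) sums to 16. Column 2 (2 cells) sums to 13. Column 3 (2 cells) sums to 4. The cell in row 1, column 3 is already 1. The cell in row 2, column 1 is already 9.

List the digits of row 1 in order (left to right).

16 in 2 cells must be {7,9}; 4 in 2 cells must be {1,3}.
(1,1) = 16 − 9 = 7 completes the 16 down.
(1,2) = 17 − 8 = 9 completes the 17 across.
(2,2) = 13 − 9 = 4 completes the 13 down.
(2,3) = 16 − 13 = 3 completes the 16 across.

7 9 1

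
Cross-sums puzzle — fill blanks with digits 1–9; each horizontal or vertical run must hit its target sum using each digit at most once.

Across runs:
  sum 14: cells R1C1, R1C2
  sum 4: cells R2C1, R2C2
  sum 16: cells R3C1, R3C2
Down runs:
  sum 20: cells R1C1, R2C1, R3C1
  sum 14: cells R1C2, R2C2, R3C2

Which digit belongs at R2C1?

3

4 in 2 cells must be {1,3}; 16 in 2 cells must be {7,9}.
The 4 across and the 20 down share only 3, so R2C1 = 3.
R2C2 = 4 − 3 = 1 completes the 4 across.
Given what's placed, R3C1 must be 9 to fit the 16 across and 20 down.
R3C2 = 16 − 9 = 7 completes the 16 across.
R1C1 = 20 − 12 = 8 completes the 20 down.
R1C2 = 14 − 8 = 6 completes the 14 across.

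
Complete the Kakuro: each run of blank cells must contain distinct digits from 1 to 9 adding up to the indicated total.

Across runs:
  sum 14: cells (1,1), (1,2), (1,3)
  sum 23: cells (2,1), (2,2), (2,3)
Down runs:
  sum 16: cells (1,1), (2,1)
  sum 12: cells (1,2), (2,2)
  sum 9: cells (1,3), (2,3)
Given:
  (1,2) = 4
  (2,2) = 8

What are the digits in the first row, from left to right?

7, 4, 3

23 in 3 cells must be {6,8,9}; 16 in 2 cells must be {7,9}.
(2,1) = 9: the only remaining digit allowed by both the 23 across and the 16 down.
(2,3) = 23 − 17 = 6 completes the 23 across.
(1,1) = 16 − 9 = 7 completes the 16 down.
(1,3) = 14 − 11 = 3 completes the 14 across.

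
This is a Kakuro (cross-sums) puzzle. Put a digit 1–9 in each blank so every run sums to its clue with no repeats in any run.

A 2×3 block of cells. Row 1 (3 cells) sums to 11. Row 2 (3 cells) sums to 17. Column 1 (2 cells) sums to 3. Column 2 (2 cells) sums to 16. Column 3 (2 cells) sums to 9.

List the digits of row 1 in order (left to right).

1 7 3

3 in 2 cells must be {1,2}; 16 in 2 cells must be {7,9}.
The 11 across and the 16 down share only 7, so (1,2) = 7.
(2,2) = 16 − 7 = 9 completes the 16 down.
Given what's placed, (1,1) must be 1 to fit the 11 across and 3 down.
(1,3) = 11 − 8 = 3 completes the 11 across.
(2,1) = 3 − 1 = 2 completes the 3 down.
(2,3) = 17 − 11 = 6 completes the 17 across.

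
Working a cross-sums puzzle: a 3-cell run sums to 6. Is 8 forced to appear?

The only way to make 6 from 3 distinct digits is {1,2,3}, which does not contain 8.

No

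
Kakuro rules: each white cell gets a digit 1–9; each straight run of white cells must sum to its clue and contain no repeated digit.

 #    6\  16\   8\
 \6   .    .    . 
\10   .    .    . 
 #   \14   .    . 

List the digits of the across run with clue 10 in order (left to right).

5 4 1

6 in 3 cells must be {1,2,3}.
Only 5 fits R3C3 under both its across sum 14 and down sum 8.
R3C2 = 14 − 5 = 9 completes the 14 across.
Nothing is forced directly, so branch on R1C1, whose candidates are 1 or 2. If R1C1 = 2: that forces R1C3 = 1, R2C1 = 4, after which R2C3 would have to be in {1,5} for the 10 across but in {2} for the 8 down — contradiction. So R1C1 = 1.
R1C3 = 2: the only remaining digit allowed by both the 6 across and the 8 down.
R2C1 = 6 − 1 = 5 completes the 6 down.
R2C3 = 8 − 7 = 1 completes the 8 down.
R1C2 = 6 − 3 = 3 completes the 6 across.
R2C2 = 10 − 6 = 4 completes the 10 across.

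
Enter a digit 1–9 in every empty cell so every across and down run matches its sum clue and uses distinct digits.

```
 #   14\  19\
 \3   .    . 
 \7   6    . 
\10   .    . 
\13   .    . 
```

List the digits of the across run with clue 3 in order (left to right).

3 in 2 cells must be {1,2}.
R2C2 = 7 − 6 = 1 completes the 7 across.
R1C2 = 2: the only remaining digit allowed by both the 3 across and the 19 down.
R1C1 = 3 − 2 = 1 completes the 3 across.
No cell is forced outright now. R3C2 can only be 7 or 9 (the digits allowed by both its 10 across and its 19 down). If R3C2 = 9: then R3C1 would have to be in {1} for the 10 across but in {2,3,4,5} for the 14 down — contradiction. So R3C2 = 7.
R3C1 = 10 − 7 = 3 completes the 10 across.
R4C1 = 14 − 10 = 4 completes the 14 down.
R4C2 = 13 − 4 = 9 completes the 13 across.

1, 2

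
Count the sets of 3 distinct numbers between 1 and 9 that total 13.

7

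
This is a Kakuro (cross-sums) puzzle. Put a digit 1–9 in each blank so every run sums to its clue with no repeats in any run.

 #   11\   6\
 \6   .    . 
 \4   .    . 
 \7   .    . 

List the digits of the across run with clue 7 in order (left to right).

4 in 2 cells must be {1,3}; 6 in 3 cells must be {1,2,3}.
Nothing is forced directly, so branch on R1C2, whose candidates are 1 or 2. If R1C2 = 1: that forces R1C1 = 5, after which R2C1 would have to be in {1,3} for the 4 across but in {2,4} for the 11 down — contradiction. So R1C2 = 2.
R1C1 = 6 − 2 = 4 completes the 6 across.
Given what's placed, R2C1 must be 1 to fit the 4 across and 11 down.
R2C2 = 4 − 1 = 3 completes the 4 across.
R3C1 = 11 − 5 = 6 completes the 11 down.
R3C2 = 7 − 6 = 1 completes the 7 across.

6 1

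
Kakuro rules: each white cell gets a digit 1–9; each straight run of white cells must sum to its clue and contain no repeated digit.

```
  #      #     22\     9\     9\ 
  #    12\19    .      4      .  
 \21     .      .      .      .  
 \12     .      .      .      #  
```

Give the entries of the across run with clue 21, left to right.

No cell is forced outright now. R1C4 can only be 6 or 7 or 8 (the digits allowed by both its 19 across and its 9 down). If R1C4 = 6: that forces R1C2 = 9, R2C4 = 3, R2C3 = 2, R3C3 = 3, R2C2 = 7, after which R3C2 would have to be in {1,2,4,5,7,8} for the 12 across but in {6} for the 22 down — contradiction. If R1C4 = 7: that forces R1C2 = 8, R2C4 = 2, R2C3 = 3, R3C3 = 2, R2C2 = 9, after which R3C2 would have to be in {1,3,4,6,7,9} for the 12 across but in {5} for the 22 down — contradiction. So R1C4 = 8.
R1C2 = 19 − 12 = 7 completes the 19 across.
R2C4 = 9 − 8 = 1 completes the 9 down.
Given what's placed, R2C3 must be 3 to fit the 21 across and 9 down.
R3C3 = 9 − 7 = 2 completes the 9 down.
R2C2 = 9: the only remaining digit allowed by both the 21 across and the 22 down.
R3C2 = 22 − 16 = 6 completes the 22 down.
R2C1 = 21 − 13 = 8 completes the 21 across.

8, 9, 3, 1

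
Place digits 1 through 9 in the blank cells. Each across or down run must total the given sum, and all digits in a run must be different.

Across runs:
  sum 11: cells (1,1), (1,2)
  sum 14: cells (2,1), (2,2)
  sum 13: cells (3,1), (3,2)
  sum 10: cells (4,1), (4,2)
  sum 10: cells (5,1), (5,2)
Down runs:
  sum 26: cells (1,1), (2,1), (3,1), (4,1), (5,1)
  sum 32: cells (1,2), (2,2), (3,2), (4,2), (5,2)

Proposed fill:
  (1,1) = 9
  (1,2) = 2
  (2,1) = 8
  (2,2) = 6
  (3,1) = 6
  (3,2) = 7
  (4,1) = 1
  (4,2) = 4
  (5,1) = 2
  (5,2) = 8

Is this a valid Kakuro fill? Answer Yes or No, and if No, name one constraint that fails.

No — the down run (1,2)–(5,2) sums to 27, not 32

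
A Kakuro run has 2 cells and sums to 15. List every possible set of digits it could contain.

{6,9}; {7,8}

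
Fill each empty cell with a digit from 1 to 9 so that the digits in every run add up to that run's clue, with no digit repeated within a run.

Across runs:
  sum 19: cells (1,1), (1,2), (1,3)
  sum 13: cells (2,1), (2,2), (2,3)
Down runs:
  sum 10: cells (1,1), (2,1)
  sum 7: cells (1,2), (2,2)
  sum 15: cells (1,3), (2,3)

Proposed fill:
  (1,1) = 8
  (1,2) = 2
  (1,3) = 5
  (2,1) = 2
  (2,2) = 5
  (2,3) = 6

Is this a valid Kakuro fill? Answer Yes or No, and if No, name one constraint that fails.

No — the down run (1,3)–(2,3) sums to 11, not 15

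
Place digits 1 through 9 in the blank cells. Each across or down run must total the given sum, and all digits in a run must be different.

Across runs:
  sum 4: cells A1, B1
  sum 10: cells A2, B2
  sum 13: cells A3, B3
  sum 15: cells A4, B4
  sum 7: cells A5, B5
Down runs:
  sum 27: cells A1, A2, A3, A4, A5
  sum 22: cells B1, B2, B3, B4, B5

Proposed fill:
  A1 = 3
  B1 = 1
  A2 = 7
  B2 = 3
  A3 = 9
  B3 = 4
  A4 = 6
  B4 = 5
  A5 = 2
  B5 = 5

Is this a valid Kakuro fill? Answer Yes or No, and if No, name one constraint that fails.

No — the down run B1–B5 sums to 18, not 22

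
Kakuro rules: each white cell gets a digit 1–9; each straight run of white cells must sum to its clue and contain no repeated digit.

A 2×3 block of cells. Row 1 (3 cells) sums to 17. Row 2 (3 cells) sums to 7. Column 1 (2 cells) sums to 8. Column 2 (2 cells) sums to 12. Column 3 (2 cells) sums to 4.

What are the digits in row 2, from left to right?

2, 4, 1

7 in 3 cells must be {1,2,4}; 4 in 2 cells must be {1,3}.
The 7 across and the 12 down share only 4, so (2,2) = 4.
Given what's placed, (2,3) must be 1 to fit the 7 across and 4 down.
(1,2) = 12 − 4 = 8 completes the 12 down.
(1,3) = 4 − 1 = 3 completes the 4 down.
(2,1) = 7 − 5 = 2 completes the 7 across.
(1,1) = 17 − 11 = 6 completes the 17 across.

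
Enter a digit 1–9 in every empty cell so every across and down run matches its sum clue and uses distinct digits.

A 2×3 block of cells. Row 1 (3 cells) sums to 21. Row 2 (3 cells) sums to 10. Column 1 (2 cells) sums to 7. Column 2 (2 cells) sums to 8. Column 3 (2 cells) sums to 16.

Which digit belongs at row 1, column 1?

5

16 in 2 cells must be {7,9}.
The 10 across and the 16 down share only 7, so (2,3) = 7.
(1,3) = 16 − 7 = 9 completes the 16 down.
Nothing is forced directly, so branch on (1,1), whose candidates are 4 or 5. If (1,1) = 4: then (1,2) would have to be in {8} for the 21 across but in {1,2,3,5,6,7} for the 8 down — contradiction. So (1,1) = 5.
(1,2) = 21 − 14 = 7 completes the 21 across.
(2,1) = 7 − 5 = 2 completes the 7 down.
(2,2) = 10 − 9 = 1 completes the 10 across.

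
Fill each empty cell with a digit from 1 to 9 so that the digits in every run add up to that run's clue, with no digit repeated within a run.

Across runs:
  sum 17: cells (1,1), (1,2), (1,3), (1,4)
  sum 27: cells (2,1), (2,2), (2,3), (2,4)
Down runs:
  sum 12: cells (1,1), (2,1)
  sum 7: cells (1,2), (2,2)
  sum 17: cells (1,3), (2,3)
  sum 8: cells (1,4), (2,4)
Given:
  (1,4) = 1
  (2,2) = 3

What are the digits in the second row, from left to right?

9, 3, 8, 7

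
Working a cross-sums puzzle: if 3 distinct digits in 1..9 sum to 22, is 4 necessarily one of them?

Counterexample: {5,8,9} sums to 22 without using 4.

No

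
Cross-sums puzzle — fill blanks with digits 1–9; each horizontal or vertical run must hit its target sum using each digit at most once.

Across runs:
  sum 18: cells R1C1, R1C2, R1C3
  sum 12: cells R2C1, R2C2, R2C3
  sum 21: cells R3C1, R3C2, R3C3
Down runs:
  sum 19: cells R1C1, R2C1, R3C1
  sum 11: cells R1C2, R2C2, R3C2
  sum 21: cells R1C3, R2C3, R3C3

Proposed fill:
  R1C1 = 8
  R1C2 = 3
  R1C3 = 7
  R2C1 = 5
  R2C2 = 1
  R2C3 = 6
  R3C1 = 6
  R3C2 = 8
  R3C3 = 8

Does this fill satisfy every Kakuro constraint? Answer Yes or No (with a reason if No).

No — the down run R1C2–R3C2 sums to 12, not 11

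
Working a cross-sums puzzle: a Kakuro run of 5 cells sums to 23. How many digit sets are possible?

11

5 distinct digits from 1–9 sum between 15 and 35.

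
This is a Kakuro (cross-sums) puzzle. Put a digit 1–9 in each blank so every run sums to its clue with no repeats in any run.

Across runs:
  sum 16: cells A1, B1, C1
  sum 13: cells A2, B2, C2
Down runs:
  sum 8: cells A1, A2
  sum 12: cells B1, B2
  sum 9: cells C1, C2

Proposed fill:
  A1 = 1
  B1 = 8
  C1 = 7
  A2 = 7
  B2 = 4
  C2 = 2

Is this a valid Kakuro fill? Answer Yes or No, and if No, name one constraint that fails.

Across: 1+8+7=16; 7+4+2=13. Down: 1+7=8; 8+4=12; 7+2=9. No digit repeats within any run.

Yes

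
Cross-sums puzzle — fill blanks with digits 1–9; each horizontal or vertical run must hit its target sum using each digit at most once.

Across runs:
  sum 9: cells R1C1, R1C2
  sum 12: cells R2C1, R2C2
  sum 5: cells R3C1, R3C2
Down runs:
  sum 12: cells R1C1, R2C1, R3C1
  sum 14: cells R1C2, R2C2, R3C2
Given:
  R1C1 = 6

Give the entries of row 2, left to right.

5 7

R1C2 = 9 − 6 = 3 completes the 9 across.
No cell is forced outright now. R2C1 can only be 4 or 5 (the digits allowed by both its 12 across and its 12 down). If R2C1 = 4: then R2C2 would have to be in {8} for the 12 across but in {2,4,5,6,7,9} for the 14 down — contradiction. So R2C1 = 5.
R2C2 = 12 − 5 = 7 completes the 12 across.
R3C1 = 12 − 11 = 1 completes the 12 down.
R3C2 = 5 − 1 = 4 completes the 5 across.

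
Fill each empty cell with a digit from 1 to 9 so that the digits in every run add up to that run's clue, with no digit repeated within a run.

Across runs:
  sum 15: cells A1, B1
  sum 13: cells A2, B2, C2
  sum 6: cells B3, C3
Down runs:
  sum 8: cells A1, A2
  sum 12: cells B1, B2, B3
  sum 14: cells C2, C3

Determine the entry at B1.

The 6 across and the 14 down share only 5, so C3 = 5.
C2 = 14 − 5 = 9 completes the 14 down.
B3 = 6 − 5 = 1 completes the 6 across.
B2 = 3: the only remaining digit allowed by both the 13 across and the 12 down.
B1 = 12 − 4 = 8 completes the 12 down.
A2 = 13 − 12 = 1 completes the 13 across.
A1 = 15 − 8 = 7 completes the 15 across.

8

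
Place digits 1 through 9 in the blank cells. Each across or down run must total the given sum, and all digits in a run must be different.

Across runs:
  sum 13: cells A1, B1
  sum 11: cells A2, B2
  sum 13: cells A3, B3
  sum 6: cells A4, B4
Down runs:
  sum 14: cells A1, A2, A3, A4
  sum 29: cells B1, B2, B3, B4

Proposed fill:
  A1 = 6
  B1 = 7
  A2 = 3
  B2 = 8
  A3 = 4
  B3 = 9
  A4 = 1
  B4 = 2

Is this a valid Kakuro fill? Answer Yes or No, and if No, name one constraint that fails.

No — the across run A4–B4 sums to 3, not 6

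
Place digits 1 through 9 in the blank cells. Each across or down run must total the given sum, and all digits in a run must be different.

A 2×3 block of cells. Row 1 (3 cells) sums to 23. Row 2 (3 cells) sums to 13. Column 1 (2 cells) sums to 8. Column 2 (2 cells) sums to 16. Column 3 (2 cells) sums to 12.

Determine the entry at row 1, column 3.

23 in 3 cells must be {6,8,9}; 16 in 2 cells must be {7,9}.
The 23 across and the 8 down share only 6, so (1,1) = 6.
Given what's placed, (1,2) must be 9 to fit the 23 across and 16 down.
(1,3) = 23 − 15 = 8 completes the 23 across.
(2,1) = 8 − 6 = 2 completes the 8 down.
(2,2) = 16 − 9 = 7 completes the 16 down.
(2,3) = 13 − 9 = 4 completes the 13 across.

8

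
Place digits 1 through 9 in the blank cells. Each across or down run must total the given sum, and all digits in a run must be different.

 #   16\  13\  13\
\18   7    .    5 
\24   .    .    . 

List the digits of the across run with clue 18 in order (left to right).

24 in 3 cells must be {7,8,9}; 16 in 2 cells must be {7,9}.
R1C2 = 18 − 12 = 6 completes the 18 across.
R2C1 = 16 − 7 = 9 completes the 16 down.
R2C2 = 13 − 6 = 7 completes the 13 down.
R2C3 = 24 − 16 = 8 completes the 24 across.

7, 6, 5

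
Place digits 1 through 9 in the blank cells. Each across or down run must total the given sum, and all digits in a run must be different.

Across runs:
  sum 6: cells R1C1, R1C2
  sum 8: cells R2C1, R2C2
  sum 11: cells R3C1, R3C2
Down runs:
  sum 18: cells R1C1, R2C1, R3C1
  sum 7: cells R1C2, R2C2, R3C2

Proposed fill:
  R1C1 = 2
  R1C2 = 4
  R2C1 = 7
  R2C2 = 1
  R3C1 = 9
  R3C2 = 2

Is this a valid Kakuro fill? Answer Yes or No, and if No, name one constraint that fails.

Yes

Across: 2+4=6; 7+1=8; 9+2=11. Down: 2+7+9=18; 4+1+2=7. No digit repeats within any run.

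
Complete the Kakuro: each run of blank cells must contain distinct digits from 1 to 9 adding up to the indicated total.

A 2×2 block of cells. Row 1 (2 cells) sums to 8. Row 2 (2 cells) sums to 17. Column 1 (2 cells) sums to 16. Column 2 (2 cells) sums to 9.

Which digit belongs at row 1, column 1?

7

17 in 2 cells must be {8,9}; 16 in 2 cells must be {7,9}.
The 8 across and the 16 down share only 7, so (1,1) = 7.
(1,2) = 8 − 7 = 1 completes the 8 across.
(2,1) = 16 − 7 = 9 completes the 16 down.
(2,2) = 17 − 9 = 8 completes the 17 across.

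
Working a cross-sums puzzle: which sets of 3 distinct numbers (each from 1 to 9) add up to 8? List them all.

3 distinct digits from 1–9 sum between 6 and 24.

{1,2,5}; {1,3,4}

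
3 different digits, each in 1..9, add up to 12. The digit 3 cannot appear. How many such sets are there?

4

3 distinct digits from 1–9 sum between 6 and 24.
Dropping sets that contain 3.
Enumerating: {1,2,9}, {1,4,7}, {1,5,6}, {2,4,6}.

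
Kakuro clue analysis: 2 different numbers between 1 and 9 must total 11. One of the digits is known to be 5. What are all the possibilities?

2 distinct digits from 1–9 sum between 3 and 17.
Keeping only sets containing 5.
Only one set works: {5,6}.

{5,6}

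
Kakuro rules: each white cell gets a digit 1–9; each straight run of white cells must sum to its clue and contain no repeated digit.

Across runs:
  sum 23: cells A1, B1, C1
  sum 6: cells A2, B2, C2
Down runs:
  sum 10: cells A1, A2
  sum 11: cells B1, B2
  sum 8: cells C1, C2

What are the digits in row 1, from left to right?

9 8 6

23 in 3 cells must be {6,8,9}; 6 in 3 cells must be {1,2,3}.
The 23 across and the 8 down share only 6, so C1 = 6.
C2 = 8 − 6 = 2 completes the 8 down.
Given what's placed, B2 must be 3 to fit the 6 across and 11 down.
B1 = 11 − 3 = 8 completes the 11 down.
A2 = 6 − 5 = 1 completes the 6 across.
A1 = 23 − 14 = 9 completes the 23 across.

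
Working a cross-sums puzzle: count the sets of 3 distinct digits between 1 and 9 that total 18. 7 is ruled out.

4

3 distinct digits from 1–9 sum between 6 and 24.
Dropping sets that contain 7.
Enumerating: {1,8,9}, {3,6,9}, {4,5,9}, {4,6,8}.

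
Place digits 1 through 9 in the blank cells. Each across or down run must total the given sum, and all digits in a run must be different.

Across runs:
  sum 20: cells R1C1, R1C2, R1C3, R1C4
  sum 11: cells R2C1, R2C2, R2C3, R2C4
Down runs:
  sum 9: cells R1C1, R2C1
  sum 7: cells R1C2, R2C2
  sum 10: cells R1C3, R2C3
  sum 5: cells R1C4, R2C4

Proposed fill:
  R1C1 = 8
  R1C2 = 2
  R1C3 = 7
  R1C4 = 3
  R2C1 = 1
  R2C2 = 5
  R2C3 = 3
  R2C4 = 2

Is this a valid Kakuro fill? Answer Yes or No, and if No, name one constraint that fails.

Yes

Across: 8+2+7+3=20; 1+5+3+2=11. Down: 8+1=9; 2+5=7; 7+3=10; 3+2=5. No digit repeats within any run.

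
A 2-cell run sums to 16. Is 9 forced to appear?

Yes

The only way to make 16 from 2 distinct digits is {7,9}, which contains 9.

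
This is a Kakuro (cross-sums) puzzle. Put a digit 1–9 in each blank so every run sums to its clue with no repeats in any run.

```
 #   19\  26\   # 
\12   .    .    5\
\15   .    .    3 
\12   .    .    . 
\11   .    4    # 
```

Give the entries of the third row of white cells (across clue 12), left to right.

R3C3 = 5 − 3 = 2 completes the 5 down.
R4C1 = 11 − 4 = 7 completes the 11 across.
No cell is forced outright now. R2C2 can only be 5 or 7 or 8 (the digits allowed by both its 15 across and its 26 down). If R2C2 = 5: then R2C1 would have to be in {7} for the 15 across but in {1,2,3,4,5,6,8,9} for the 19 down — contradiction. If R2C2 = 8: that forces R2C1 = 4, R3C2 = 9, R1C2 = 5, after which R3C1 would have to be in {1} for the 12 across but in {2,3,5,6} for the 19 down — contradiction. So R2C2 = 7.
Given what's placed, R1C2 must be 9 to fit the 12 across and 26 down.
R2C1 = 15 − 10 = 5 completes the 15 across.
R3C2 = 26 − 20 = 6 completes the 26 down.
R1C1 = 12 − 9 = 3 completes the 12 across.
R3C1 = 12 − 8 = 4 completes the 12 across.

4, 6, 2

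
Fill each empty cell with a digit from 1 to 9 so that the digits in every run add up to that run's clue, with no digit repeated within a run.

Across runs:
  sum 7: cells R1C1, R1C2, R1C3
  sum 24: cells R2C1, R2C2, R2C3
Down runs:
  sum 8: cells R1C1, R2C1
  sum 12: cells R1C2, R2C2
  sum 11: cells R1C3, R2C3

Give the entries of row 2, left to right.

7 8 9

7 in 3 cells must be {1,2,4}; 24 in 3 cells must be {7,8,9}.
The 7 across and the 12 down share only 4, so R1C2 = 4.
Given what's placed, R1C3 must be 2 to fit the 7 across and 11 down.
R2C1 = 7: only digit in both the 24-across and 8-down candidate sets.
R2C2 = 12 − 4 = 8 completes the 12 down.
R2C3 = 24 − 15 = 9 completes the 24 across.
R1C1 = 7 − 6 = 1 completes the 7 across.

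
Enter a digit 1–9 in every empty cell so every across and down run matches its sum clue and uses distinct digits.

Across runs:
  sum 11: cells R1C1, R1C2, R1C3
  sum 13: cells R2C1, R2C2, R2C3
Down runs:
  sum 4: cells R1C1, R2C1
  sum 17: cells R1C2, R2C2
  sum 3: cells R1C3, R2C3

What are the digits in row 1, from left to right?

4 in 2 cells must be {1,3}; 17 in 2 cells must be {8,9}; 3 in 2 cells must be {1,2}.
The 11 across and the 17 down share only 8, so R1C2 = 8.
R2C2 = 17 − 8 = 9 completes the 17 down.
Given what's placed, R2C3 must be 1 to fit the 13 across and 3 down.
R1C1 = 1: the only remaining digit allowed by both the 11 across and the 4 down.
R1C3 = 11 − 9 = 2 completes the 11 across.
R2C1 = 13 − 10 = 3 completes the 13 across.

1 8 2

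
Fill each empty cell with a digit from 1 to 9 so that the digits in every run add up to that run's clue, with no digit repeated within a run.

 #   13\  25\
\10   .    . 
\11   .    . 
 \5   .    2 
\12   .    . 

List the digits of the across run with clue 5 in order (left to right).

R3C1 = 5 − 2 = 3 completes the 5 across.
Nothing is forced directly, so branch on R4C2, whose candidates are 8 or 9. If R4C2 = 9: then R4C1 would have to be in {3} for the 12 across but in {1,2,4,5,7} for the 13 down — contradiction. So R4C2 = 8.
R4C1 = 12 − 8 = 4 completes the 12 across.
Given what's placed, R1C1 must be 1 to fit the 10 across and 13 down.
R1C2 = 10 − 1 = 9 completes the 10 across.
R2C1 = 13 − 8 = 5 completes the 13 down.
R2C2 = 11 − 5 = 6 completes the 11 across.

3 2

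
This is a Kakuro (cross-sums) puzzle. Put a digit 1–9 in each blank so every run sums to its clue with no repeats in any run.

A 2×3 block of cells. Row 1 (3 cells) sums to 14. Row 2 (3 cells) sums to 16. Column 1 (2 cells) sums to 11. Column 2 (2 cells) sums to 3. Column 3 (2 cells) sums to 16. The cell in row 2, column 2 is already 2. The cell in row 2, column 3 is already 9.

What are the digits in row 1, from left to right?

6 1 7

3 in 2 cells must be {1,2}; 16 in 2 cells must be {7,9}.
(1,2) = 3 − 2 = 1 completes the 3 down.
(1,3) = 16 − 9 = 7 completes the 16 down.
(2,1) = 16 − 11 = 5 completes the 16 across.
(1,1) = 14 − 8 = 6 completes the 14 across.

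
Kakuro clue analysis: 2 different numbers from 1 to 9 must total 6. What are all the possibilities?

2 distinct digits from 1–9 sum between 3 and 17.

{1,5}; {2,4}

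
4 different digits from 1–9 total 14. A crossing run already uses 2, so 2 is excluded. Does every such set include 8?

No

The only way to make 14 from 4 distinct digits under that restriction is {1,3,4,6}, which does not contain 8.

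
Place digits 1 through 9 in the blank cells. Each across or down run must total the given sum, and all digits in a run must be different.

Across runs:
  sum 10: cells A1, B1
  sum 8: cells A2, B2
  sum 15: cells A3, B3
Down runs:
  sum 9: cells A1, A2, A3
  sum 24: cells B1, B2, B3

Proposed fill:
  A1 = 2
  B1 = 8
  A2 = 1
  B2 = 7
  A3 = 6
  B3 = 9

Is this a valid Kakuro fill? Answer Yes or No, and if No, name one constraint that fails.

Across: 2+8=10; 1+7=8; 6+9=15. Down: 2+1+6=9; 8+7+9=24. No digit repeats within any run.

Yes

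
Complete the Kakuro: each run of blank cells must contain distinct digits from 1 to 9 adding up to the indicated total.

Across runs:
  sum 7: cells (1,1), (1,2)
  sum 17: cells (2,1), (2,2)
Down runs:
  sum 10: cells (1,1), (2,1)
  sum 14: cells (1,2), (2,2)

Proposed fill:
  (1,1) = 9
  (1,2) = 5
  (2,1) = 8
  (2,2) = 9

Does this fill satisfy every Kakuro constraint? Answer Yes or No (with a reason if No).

No — the down run (1,1)–(2,1) sums to 17, not 10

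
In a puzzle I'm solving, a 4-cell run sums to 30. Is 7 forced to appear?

Yes

The only way to make 30 from 4 distinct digits is {6,7,8,9}, which contains 7.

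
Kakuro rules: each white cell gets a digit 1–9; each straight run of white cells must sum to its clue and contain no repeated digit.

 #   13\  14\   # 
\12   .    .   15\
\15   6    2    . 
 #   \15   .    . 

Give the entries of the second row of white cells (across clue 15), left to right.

R1C1 = 13 − 6 = 7 completes the 13 down.
R1C2 = 12 − 7 = 5 completes the 12 across.
R2C3 = 15 − 8 = 7 completes the 15 across.
R3C2 = 14 − 7 = 7 completes the 14 down.
R3C3 = 15 − 7 = 8 completes the 15 across.

6 2 7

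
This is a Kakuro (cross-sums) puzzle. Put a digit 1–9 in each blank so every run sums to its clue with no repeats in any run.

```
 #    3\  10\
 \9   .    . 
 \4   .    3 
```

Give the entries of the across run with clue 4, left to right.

4 in 2 cells must be {1,3}; 3 in 2 cells must be {1,2}.
R1C2 = 10 − 3 = 7 completes the 10 down.
R2C1 = 4 − 3 = 1 completes the 4 across.
R1C1 = 9 − 7 = 2 completes the 9 across.

1, 3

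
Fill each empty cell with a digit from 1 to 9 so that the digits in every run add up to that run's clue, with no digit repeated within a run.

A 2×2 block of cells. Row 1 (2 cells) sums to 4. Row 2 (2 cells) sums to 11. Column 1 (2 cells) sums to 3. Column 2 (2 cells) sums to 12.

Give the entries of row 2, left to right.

2 9

4 in 2 cells must be {1,3}; 3 in 2 cells must be {1,2}.
The 4 across and the 3 down share only 1, so (1,1) = 1.
(1,2) = 4 − 1 = 3 completes the 4 across.
(2,1) = 3 − 1 = 2 completes the 3 down.
(2,2) = 11 − 2 = 9 completes the 11 across.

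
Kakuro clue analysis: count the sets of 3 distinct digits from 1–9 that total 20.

4

3 distinct digits from 1–9 sum between 6 and 24.
Enumerating: {3,8,9}, {4,7,9}, {5,6,9}, {5,7,8}.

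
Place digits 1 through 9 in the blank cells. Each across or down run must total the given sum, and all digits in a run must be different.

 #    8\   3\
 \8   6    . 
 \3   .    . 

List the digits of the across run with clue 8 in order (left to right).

6, 2

3 in 2 cells must be {1,2}.
R1C2 = 8 − 6 = 2 completes the 8 across.
R2C1 = 8 − 6 = 2 completes the 8 down.
R2C2 = 3 − 2 = 1 completes the 3 across.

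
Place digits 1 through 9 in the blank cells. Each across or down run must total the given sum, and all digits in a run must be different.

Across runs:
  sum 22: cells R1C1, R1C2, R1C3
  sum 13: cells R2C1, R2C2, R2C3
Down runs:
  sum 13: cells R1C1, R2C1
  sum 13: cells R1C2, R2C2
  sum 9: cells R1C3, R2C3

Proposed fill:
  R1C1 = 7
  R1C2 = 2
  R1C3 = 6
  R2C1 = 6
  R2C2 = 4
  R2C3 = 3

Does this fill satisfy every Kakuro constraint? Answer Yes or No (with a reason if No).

No — the across run R1C1–R1C3 sums to 15, not 22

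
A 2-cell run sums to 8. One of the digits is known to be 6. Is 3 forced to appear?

The only way to make 8 from 2 distinct digits under that restriction is {2,6}, which does not contain 3.

No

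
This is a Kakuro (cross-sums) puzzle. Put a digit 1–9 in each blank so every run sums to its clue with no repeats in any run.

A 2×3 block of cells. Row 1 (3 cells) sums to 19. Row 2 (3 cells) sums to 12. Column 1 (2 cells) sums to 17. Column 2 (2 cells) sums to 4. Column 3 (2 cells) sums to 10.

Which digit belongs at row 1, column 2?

3

17 in 2 cells must be {8,9}; 4 in 2 cells must be {1,3}.
The 19 across and the 4 down share only 3, so (1,2) = 3.
(2,2) = 4 − 3 = 1 completes the 4 down.
Given what's placed, (1,1) must be 9 to fit the 19 across and 17 down.
(1,3) = 19 − 12 = 7 completes the 19 across.
(2,1) = 17 − 9 = 8 completes the 17 down.
(2,3) = 12 − 9 = 3 completes the 12 across.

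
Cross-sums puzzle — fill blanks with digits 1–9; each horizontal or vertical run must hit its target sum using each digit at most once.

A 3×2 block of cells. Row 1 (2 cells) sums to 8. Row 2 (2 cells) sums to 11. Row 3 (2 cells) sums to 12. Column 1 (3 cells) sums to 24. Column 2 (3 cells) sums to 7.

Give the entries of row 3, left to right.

24 in 3 cells must be {7,8,9}; 7 in 3 cells must be {1,2,4}.
The 8 across and the 24 down share only 7, so (1,1) = 7.
(1,2) = 8 − 7 = 1 completes the 8 across.
Given what's placed, (3,2) must be 4 to fit the 12 across and 7 down.
(2,2) = 7 − 5 = 2 completes the 7 down.
(3,1) = 12 − 4 = 8 completes the 12 across.
(2,1) = 11 − 2 = 9 completes the 11 across.

8 4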